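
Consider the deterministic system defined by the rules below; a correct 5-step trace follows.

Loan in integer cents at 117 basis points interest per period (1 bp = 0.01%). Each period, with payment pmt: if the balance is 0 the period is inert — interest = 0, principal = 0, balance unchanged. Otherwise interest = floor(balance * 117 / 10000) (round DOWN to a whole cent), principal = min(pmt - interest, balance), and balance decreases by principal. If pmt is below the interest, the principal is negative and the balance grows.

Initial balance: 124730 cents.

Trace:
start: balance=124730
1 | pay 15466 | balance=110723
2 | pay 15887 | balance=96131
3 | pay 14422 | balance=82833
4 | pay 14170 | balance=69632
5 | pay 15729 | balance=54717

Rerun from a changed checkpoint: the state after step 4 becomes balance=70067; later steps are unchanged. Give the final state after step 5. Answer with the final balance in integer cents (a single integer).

state after step 4 := balance=70067
5 | pay 15729 | balance=55157

55157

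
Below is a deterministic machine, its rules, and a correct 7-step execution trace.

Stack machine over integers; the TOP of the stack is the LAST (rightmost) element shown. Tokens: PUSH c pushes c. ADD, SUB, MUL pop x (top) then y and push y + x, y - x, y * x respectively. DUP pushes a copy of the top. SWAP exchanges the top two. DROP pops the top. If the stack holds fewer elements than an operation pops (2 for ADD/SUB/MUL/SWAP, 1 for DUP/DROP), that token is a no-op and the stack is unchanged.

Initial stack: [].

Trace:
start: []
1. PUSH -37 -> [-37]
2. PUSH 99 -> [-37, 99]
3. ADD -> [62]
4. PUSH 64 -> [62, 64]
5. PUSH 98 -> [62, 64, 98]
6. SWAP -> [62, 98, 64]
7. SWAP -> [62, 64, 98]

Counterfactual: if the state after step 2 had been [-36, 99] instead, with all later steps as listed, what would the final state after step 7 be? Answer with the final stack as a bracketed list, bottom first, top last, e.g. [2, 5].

state after step 2 := [-36, 99]
3. ADD -> [63]
4. PUSH 64 -> [63, 64]
5. PUSH 98 -> [63, 64, 98]
6. SWAP -> [63, 98, 64]
7. SWAP -> [63, 64, 98]

[63, 64, 98]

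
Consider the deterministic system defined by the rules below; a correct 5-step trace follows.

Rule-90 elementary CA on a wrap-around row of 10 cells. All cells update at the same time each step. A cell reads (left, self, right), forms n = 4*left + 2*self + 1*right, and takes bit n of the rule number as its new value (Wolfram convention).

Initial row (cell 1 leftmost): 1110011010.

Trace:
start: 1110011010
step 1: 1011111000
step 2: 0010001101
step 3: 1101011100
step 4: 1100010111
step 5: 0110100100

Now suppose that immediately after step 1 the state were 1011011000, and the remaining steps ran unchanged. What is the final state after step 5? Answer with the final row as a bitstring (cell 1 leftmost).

1110100110

state after step 1 := 1011011000
step 2: 0011011101
step 3: 1111010100
step 4: 1001000011
step 5: 1110100110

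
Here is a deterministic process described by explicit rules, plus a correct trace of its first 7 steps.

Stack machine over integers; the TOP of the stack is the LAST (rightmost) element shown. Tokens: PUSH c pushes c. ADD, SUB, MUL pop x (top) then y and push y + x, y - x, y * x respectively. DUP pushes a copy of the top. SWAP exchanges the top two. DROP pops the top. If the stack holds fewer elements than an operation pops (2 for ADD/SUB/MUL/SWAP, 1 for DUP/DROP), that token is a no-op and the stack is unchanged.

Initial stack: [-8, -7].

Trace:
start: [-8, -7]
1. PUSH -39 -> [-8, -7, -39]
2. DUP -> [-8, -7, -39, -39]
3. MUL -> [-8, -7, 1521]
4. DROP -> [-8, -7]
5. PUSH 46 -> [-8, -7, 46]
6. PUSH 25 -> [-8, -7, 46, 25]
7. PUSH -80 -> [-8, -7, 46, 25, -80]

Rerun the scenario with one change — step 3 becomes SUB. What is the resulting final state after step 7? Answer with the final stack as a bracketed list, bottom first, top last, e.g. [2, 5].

[-8, -7, 46, 25, -80]

(re-executing from step 3 with the substitution; state before step 3: [-8, -7, -39, -39])
3. SUB -> [-8, -7, 0]
4. DROP -> [-8, -7]
5. PUSH 46 -> [-8, -7, 46]
6. PUSH 25 -> [-8, -7, 46, 25]
7. PUSH -80 -> [-8, -7, 46, 25, -80]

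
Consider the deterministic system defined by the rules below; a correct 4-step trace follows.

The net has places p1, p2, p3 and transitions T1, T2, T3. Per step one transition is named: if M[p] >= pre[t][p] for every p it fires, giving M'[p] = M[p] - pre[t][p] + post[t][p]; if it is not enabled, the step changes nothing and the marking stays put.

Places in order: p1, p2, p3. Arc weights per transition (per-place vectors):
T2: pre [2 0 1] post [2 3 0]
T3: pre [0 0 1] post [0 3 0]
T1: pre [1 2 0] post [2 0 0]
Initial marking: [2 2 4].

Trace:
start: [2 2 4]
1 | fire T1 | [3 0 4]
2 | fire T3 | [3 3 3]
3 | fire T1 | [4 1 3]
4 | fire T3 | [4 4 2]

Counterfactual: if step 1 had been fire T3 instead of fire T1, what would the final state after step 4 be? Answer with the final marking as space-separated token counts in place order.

3 9 1

(re-executing from step 1 with the substitution; state before step 1: [2 2 4])
1 | fire T3 | [2 5 3]
2 | fire T3 | [2 8 2]
3 | fire T1 | [3 6 2]
4 | fire T3 | [3 9 1]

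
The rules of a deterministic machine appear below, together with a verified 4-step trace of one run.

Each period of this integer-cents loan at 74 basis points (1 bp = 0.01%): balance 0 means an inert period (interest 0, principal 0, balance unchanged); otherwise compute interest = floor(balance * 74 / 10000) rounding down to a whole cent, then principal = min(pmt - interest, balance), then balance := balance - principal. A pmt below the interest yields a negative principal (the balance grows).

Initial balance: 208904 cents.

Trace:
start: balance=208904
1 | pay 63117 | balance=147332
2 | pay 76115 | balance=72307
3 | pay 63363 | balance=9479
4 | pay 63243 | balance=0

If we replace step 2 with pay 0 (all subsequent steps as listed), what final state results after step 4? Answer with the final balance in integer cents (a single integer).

(re-executing from step 2 with the substitution; state before step 2: balance=147332)
2 | pay 0 | balance=148422
3 | pay 63363 | balance=86157
4 | pay 63243 | balance=23551

23551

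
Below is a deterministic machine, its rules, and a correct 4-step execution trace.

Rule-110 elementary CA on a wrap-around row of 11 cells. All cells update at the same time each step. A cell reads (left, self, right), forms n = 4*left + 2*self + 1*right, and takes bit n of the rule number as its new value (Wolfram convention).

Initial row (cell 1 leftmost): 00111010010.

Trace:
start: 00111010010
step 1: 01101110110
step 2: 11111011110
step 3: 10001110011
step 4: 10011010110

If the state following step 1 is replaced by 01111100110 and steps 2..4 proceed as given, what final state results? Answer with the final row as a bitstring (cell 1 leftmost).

state after step 1 := 01111100110
step 2: 11000101110
step 3: 11001111011
step 4: 01011001110

01011001110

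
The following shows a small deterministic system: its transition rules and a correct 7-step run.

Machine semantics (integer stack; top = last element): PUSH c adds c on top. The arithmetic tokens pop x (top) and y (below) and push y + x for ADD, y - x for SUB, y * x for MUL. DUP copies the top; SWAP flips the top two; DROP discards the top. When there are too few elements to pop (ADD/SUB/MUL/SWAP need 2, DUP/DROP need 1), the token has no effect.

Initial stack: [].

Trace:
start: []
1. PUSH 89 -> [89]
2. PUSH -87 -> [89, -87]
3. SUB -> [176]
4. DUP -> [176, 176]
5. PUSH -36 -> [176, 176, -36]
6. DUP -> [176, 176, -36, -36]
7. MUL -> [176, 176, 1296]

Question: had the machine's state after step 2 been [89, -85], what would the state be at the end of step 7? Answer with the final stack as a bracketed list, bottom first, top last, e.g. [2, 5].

state after step 2 := [89, -85]
3. SUB -> [174]
4. DUP -> [174, 174]
5. PUSH -36 -> [174, 174, -36]
6. DUP -> [174, 174, -36, -36]
7. MUL -> [174, 174, 1296]

[174, 174, 1296]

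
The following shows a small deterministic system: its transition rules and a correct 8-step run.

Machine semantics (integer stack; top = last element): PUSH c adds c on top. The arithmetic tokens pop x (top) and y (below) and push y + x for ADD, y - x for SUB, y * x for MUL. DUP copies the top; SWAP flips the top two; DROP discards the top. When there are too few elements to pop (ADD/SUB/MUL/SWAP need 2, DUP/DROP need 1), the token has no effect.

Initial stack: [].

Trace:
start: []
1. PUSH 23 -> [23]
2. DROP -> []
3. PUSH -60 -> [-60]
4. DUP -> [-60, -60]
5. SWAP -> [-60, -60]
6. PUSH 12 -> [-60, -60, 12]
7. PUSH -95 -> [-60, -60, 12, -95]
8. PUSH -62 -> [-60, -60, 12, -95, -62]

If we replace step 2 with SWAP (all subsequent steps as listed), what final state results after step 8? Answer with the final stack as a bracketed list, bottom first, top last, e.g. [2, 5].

[23, -60, -60, 12, -95, -62]

(re-executing from step 2 with the substitution; state before step 2: [23])
2. SWAP -> [23]
3. PUSH -60 -> [23, -60]
4. DUP -> [23, -60, -60]
5. SWAP -> [23, -60, -60]
6. PUSH 12 -> [23, -60, -60, 12]
7. PUSH -95 -> [23, -60, -60, 12, -95]
8. PUSH -62 -> [23, -60, -60, 12, -95, -62]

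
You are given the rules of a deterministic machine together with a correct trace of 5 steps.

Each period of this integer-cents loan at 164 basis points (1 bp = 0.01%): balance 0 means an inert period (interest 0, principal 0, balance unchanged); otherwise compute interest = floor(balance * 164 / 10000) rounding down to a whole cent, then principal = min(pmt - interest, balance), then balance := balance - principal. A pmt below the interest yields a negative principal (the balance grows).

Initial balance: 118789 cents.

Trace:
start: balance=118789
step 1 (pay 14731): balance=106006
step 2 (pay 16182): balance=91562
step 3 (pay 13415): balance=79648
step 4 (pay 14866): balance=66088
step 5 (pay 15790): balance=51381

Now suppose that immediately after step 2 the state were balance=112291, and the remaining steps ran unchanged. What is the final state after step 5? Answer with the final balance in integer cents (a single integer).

state after step 2 := balance=112291
step 3 (pay 13415): balance=100717
step 4 (pay 14866): balance=87502
step 5 (pay 15790): balance=73147

73147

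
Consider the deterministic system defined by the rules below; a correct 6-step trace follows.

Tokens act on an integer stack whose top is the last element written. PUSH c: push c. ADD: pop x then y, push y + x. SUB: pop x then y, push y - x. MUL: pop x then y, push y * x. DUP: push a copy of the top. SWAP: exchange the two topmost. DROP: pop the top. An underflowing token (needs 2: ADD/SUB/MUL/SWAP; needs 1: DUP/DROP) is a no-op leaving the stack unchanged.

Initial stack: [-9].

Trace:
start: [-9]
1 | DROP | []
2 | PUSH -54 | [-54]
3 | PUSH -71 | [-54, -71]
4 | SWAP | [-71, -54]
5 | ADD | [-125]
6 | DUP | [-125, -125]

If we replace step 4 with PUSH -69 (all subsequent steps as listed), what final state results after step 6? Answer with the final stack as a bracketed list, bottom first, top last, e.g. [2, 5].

(re-executing from step 4 with the substitution; state before step 4: [-54, -71])
4 | PUSH -69 | [-54, -71, -69]
5 | ADD | [-54, -140]
6 | DUP | [-54, -140, -140]

[-54, -140, -140]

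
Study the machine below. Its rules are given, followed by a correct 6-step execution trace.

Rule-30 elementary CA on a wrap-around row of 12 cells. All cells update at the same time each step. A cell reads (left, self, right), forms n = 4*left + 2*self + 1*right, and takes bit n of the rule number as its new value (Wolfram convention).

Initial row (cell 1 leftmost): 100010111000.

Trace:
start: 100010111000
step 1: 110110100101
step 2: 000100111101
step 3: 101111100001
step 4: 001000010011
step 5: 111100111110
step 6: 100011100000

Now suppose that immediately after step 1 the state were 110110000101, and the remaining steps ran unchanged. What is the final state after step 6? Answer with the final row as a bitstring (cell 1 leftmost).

state after step 1 := 110110000101
step 2: 000101001101
step 3: 101101111001
step 4: 001001000111
step 5: 111111101100
step 6: 100000001011

100000001011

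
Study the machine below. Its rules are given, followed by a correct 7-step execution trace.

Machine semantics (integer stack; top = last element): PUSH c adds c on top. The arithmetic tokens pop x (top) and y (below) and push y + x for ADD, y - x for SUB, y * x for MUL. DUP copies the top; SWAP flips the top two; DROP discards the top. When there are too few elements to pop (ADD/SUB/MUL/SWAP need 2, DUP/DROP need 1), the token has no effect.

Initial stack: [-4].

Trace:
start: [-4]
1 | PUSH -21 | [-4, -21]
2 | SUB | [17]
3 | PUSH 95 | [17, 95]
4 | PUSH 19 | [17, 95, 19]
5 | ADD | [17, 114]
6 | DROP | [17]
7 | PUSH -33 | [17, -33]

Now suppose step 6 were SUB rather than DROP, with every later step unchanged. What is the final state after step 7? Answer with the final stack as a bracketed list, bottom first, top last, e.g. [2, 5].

(re-executing from step 6 with the substitution; state before step 6: [17, 114])
6 | SUB | [-97]
7 | PUSH -33 | [-97, -33]

[-97, -33]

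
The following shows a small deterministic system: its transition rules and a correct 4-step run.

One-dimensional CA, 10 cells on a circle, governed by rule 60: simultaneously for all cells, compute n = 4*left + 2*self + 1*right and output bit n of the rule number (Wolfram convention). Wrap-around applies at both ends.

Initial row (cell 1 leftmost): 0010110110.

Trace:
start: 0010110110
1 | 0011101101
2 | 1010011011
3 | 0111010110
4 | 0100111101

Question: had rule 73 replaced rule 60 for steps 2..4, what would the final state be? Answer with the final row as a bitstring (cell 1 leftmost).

1011101101

(re-executing steps 2..4 under rule 73; state before step 2: 0011101101)
2 | 0010101100
3 | 1000001101
4 | 1011101101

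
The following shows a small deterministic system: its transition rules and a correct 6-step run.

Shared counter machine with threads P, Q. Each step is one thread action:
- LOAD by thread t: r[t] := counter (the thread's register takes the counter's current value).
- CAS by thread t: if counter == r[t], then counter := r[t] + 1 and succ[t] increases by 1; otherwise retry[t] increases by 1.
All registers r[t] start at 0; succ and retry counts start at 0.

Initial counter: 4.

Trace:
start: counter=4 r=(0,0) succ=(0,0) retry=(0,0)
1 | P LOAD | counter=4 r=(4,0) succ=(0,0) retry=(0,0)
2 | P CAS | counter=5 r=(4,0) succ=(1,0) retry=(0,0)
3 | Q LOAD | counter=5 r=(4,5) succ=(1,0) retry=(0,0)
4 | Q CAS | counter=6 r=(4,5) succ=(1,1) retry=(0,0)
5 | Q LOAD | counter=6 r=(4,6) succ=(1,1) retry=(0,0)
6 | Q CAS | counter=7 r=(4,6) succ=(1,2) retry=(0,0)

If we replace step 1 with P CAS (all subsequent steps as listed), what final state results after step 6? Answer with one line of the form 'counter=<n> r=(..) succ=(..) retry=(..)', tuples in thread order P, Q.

(re-executing from step 1 with the substitution; state before step 1: counter=4 r=(0,0) succ=(0,0) retry=(0,0))
1 | P CAS | counter=4 r=(0,0) succ=(0,0) retry=(1,0)
2 | P CAS | counter=4 r=(0,0) succ=(0,0) retry=(2,0)
3 | Q LOAD | counter=4 r=(0,4) succ=(0,0) retry=(2,0)
4 | Q CAS | counter=5 r=(0,4) succ=(0,1) retry=(2,0)
5 | Q LOAD | counter=5 r=(0,5) succ=(0,1) retry=(2,0)
6 | Q CAS | counter=6 r=(0,5) succ=(0,2) retry=(2,0)

counter=6 r=(0,5) succ=(0,2) retry=(2,0)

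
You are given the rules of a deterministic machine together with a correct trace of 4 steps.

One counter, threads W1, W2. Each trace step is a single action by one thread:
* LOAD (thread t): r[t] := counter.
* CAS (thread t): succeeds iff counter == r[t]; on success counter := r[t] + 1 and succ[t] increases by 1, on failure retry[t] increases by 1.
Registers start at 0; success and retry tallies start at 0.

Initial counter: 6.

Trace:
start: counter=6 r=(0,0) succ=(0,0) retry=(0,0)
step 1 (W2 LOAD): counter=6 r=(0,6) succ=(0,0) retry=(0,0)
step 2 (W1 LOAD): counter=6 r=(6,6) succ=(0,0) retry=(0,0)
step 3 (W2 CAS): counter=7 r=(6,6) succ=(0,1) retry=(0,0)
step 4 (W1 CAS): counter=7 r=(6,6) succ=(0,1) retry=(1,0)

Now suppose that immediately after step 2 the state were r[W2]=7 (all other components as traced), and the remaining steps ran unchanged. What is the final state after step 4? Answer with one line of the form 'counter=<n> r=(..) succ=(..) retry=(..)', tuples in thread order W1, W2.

counter=7 r=(6,7) succ=(1,0) retry=(0,1)

state after step 2 := counter=6 r=(6,7) succ=(0,0) retry=(0,0)
step 3 (W2 CAS): counter=6 r=(6,7) succ=(0,0) retry=(0,1)
step 4 (W1 CAS): counter=7 r=(6,7) succ=(1,0) retry=(0,1)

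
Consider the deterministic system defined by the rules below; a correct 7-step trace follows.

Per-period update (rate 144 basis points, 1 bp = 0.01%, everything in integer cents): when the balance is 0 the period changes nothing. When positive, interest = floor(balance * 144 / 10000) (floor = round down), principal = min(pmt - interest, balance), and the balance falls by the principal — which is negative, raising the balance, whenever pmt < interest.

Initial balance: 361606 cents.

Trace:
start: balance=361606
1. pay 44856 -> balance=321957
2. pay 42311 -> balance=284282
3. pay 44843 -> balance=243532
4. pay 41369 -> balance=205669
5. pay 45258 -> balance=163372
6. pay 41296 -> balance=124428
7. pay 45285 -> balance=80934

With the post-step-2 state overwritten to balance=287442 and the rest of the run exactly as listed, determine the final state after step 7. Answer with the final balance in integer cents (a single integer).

state after step 2 := balance=287442
3. pay 44843 -> balance=246738
4. pay 41369 -> balance=208922
5. pay 45258 -> balance=166672
6. pay 41296 -> balance=127776
7. pay 45285 -> balance=84330

84330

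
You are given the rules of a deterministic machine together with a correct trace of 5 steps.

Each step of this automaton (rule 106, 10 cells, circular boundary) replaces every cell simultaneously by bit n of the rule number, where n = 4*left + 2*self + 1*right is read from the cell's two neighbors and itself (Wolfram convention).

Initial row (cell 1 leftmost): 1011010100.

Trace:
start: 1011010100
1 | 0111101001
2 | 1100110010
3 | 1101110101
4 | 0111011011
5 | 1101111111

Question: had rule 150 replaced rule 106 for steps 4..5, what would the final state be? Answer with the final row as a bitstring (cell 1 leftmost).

(re-executing steps 4..5 under rule 150; state before step 4: 1101110101)
4 | 1000100100
5 | 1101111111

1101111111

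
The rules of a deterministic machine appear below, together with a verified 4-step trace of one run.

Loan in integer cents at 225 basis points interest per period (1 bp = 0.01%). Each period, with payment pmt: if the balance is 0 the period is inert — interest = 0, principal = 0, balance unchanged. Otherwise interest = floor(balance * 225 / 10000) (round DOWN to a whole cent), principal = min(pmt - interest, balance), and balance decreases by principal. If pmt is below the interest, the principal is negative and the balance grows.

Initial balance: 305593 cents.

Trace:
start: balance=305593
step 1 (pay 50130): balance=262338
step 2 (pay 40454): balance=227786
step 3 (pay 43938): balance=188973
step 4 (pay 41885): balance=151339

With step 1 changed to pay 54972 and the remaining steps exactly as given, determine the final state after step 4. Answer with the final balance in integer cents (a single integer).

(re-executing from step 1 with the substitution; state before step 1: balance=305593)
step 1 (pay 54972): balance=257496
step 2 (pay 40454): balance=222835
step 3 (pay 43938): balance=183910
step 4 (pay 41885): balance=146162

146162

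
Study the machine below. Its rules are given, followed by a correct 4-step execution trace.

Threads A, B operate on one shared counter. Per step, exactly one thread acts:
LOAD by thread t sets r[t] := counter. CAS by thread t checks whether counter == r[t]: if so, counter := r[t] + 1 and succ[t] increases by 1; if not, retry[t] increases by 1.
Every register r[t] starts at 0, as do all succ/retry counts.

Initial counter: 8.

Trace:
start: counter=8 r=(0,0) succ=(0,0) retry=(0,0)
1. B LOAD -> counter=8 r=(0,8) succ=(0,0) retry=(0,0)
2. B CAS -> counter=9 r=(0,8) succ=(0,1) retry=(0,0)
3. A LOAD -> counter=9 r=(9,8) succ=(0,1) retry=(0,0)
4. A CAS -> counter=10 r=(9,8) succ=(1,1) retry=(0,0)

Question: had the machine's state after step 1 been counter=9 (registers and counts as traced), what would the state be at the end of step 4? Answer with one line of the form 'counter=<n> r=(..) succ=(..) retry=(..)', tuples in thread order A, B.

counter=10 r=(9,8) succ=(1,0) retry=(0,1)

state after step 1 := counter=9 r=(0,8) succ=(0,0) retry=(0,0)
2. B CAS -> counter=9 r=(0,8) succ=(0,0) retry=(0,1)
3. A LOAD -> counter=9 r=(9,8) succ=(0,0) retry=(0,1)
4. A CAS -> counter=10 r=(9,8) succ=(1,0) retry=(0,1)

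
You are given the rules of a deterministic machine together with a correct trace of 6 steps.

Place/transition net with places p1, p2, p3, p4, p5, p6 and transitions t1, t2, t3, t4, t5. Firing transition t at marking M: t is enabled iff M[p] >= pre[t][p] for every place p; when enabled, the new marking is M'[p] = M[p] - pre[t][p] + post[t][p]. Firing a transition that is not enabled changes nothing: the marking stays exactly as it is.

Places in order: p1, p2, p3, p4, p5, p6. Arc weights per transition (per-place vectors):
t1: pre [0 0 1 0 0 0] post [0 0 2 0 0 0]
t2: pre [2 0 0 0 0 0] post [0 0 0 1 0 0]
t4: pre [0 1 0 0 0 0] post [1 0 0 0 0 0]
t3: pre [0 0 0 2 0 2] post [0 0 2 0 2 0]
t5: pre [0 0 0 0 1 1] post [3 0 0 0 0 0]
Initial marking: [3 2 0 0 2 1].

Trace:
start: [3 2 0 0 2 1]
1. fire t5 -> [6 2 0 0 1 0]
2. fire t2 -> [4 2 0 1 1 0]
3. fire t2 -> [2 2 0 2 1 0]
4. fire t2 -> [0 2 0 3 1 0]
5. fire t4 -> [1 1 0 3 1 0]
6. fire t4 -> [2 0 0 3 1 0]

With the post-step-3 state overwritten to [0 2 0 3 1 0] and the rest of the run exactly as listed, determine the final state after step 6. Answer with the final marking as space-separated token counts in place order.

state after step 3 := [0 2 0 3 1 0]
4. fire t2 -> [0 2 0 3 1 0]
5. fire t4 -> [1 1 0 3 1 0]
6. fire t4 -> [2 0 0 3 1 0]

2 0 0 3 1 0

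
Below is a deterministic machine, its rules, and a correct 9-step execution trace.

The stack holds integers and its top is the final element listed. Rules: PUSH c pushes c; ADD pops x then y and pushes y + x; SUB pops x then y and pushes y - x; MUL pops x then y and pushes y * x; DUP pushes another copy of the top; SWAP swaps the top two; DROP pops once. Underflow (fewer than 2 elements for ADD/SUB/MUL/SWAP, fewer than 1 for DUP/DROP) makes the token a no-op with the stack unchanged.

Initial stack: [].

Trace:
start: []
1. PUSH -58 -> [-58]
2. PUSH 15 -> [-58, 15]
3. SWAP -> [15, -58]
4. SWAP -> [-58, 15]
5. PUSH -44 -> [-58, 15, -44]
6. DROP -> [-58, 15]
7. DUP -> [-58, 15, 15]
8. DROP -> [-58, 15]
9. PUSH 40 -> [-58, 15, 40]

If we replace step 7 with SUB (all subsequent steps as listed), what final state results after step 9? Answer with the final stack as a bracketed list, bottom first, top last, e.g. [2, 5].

(re-executing from step 7 with the substitution; state before step 7: [-58, 15])
7. SUB -> [-73]
8. DROP -> []
9. PUSH 40 -> [40]

[40]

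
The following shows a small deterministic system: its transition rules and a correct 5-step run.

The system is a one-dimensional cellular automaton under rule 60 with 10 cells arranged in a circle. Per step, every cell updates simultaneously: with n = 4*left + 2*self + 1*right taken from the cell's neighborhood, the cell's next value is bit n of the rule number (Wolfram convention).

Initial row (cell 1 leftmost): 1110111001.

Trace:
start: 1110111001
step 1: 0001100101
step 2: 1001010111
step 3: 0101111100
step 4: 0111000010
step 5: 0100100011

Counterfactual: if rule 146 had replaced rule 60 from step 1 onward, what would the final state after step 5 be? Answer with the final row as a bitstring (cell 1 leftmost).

(re-executing steps 1..5 under rule 146; state before step 1: 1110111001)
step 1: 1100010110
step 2: 0010100000
step 3: 0100010000
step 4: 1010101000
step 5: 0000000101

0000000101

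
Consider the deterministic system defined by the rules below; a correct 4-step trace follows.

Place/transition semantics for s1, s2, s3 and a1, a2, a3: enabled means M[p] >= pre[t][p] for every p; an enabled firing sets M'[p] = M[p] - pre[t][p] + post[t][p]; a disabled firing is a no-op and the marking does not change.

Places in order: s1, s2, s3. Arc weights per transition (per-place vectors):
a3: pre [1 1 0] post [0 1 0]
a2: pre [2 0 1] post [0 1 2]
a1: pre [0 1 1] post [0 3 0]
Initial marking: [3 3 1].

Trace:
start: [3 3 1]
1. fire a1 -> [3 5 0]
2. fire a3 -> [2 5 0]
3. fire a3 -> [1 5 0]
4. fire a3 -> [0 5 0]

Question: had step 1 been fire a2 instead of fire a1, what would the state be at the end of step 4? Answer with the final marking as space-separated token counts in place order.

0 4 2

(re-executing from step 1 with the substitution; state before step 1: [3 3 1])
1. fire a2 -> [1 4 2]
2. fire a3 -> [0 4 2]
3. fire a3 -> [0 4 2]
4. fire a3 -> [0 4 2]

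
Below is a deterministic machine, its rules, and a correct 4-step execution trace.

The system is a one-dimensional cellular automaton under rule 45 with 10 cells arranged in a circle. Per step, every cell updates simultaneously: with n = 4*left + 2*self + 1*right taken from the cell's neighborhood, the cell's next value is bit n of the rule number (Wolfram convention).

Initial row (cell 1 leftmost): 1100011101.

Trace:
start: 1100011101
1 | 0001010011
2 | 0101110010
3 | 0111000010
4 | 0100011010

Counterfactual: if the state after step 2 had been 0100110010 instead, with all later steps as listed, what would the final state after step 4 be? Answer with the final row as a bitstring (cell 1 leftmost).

0100101010

state after step 2 := 0100110010
3 | 0100100010
4 | 0100101010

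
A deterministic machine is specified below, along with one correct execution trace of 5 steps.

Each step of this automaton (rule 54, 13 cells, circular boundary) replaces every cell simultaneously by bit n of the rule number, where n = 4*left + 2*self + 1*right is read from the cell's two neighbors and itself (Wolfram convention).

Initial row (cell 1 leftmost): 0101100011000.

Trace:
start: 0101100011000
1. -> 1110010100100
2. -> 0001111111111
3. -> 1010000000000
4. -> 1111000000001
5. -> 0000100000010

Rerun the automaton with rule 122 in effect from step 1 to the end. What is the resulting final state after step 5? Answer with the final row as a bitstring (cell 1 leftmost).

(re-executing steps 1..5 under rule 122; state before step 1: 0101100011000)
1. -> 1011110111100
2. -> 0110011100111
3. -> 1111110111101
4. -> 0000011100111
5. -> 1000110111101

1000110111101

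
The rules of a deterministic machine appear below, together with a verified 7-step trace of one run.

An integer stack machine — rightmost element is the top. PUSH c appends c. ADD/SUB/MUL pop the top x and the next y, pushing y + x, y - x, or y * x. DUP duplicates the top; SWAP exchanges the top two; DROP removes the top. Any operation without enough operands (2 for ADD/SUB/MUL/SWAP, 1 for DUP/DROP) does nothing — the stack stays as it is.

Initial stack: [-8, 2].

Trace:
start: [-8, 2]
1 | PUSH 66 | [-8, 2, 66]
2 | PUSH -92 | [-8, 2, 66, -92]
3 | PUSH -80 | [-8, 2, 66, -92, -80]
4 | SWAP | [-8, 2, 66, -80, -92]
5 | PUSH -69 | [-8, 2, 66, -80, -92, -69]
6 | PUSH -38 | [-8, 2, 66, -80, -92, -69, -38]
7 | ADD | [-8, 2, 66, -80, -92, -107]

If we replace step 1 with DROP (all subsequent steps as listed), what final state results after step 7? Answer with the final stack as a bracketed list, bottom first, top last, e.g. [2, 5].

[-8, -80, -92, -107]

(re-executing from step 1 with the substitution; state before step 1: [-8, 2])
1 | DROP | [-8]
2 | PUSH -92 | [-8, -92]
3 | PUSH -80 | [-8, -92, -80]
4 | SWAP | [-8, -80, -92]
5 | PUSH -69 | [-8, -80, -92, -69]
6 | PUSH -38 | [-8, -80, -92, -69, -38]
7 | ADD | [-8, -80, -92, -107]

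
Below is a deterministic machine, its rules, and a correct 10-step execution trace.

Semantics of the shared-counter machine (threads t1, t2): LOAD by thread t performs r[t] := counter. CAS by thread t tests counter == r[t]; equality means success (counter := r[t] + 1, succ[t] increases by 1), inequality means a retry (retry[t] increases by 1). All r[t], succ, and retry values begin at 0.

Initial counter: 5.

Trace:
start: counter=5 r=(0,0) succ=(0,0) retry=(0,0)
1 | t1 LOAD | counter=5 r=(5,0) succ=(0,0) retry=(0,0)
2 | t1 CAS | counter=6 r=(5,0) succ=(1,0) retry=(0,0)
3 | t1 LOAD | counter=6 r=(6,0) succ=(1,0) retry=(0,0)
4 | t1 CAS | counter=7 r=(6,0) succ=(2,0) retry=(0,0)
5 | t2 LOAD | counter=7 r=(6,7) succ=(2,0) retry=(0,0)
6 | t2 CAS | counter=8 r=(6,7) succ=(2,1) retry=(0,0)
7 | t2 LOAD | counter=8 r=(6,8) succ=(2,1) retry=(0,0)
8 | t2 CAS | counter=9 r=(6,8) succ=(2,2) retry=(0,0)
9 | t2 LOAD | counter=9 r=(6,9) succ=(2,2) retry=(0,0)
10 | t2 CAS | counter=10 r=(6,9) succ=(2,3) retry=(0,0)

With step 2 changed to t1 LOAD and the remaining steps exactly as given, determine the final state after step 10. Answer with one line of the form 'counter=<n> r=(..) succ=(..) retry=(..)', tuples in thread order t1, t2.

(re-executing from step 2 with the substitution; state before step 2: counter=5 r=(5,0) succ=(0,0) retry=(0,0))
2 | t1 LOAD | counter=5 r=(5,0) succ=(0,0) retry=(0,0)
3 | t1 LOAD | counter=5 r=(5,0) succ=(0,0) retry=(0,0)
4 | t1 CAS | counter=6 r=(5,0) succ=(1,0) retry=(0,0)
5 | t2 LOAD | counter=6 r=(5,6) succ=(1,0) retry=(0,0)
6 | t2 CAS | counter=7 r=(5,6) succ=(1,1) retry=(0,0)
7 | t2 LOAD | counter=7 r=(5,7) succ=(1,1) retry=(0,0)
8 | t2 CAS | counter=8 r=(5,7) succ=(1,2) retry=(0,0)
9 | t2 LOAD | counter=8 r=(5,8) succ=(1,2) retry=(0,0)
10 | t2 CAS | counter=9 r=(5,8) succ=(1,3) retry=(0,0)

counter=9 r=(5,8) succ=(1,3) retry=(0,0)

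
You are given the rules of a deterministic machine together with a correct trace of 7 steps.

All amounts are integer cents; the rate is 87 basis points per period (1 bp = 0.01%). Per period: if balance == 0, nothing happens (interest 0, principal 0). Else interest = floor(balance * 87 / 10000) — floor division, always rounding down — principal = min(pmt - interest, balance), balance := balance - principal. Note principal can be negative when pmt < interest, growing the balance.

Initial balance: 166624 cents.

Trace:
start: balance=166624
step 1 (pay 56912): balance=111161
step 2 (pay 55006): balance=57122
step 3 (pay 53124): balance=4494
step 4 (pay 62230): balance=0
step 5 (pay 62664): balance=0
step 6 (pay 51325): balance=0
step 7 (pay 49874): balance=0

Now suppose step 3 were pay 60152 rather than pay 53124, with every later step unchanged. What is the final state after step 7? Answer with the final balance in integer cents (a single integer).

0

(re-executing from step 3 with the substitution; state before step 3: balance=57122)
step 3 (pay 60152): balance=0
step 4 (pay 62230): balance=0
step 5 (pay 62664): balance=0
step 6 (pay 51325): balance=0
step 7 (pay 49874): balance=0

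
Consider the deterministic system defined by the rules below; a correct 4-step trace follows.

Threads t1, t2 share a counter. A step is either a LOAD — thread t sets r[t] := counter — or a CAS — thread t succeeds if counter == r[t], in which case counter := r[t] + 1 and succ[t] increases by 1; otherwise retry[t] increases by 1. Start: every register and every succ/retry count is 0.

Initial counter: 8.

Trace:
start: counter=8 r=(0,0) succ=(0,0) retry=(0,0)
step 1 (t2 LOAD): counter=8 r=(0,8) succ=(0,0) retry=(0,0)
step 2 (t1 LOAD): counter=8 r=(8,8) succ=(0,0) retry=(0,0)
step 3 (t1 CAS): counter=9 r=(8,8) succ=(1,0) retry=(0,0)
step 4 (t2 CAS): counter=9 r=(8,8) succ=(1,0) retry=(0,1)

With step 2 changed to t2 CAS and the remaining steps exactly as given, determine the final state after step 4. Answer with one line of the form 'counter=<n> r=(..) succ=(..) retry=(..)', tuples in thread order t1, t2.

counter=9 r=(0,8) succ=(0,1) retry=(1,1)

(re-executing from step 2 with the substitution; state before step 2: counter=8 r=(0,8) succ=(0,0) retry=(0,0))
step 2 (t2 CAS): counter=9 r=(0,8) succ=(0,1) retry=(0,0)
step 3 (t1 CAS): counter=9 r=(0,8) succ=(0,1) retry=(1,0)
step 4 (t2 CAS): counter=9 r=(0,8) succ=(0,1) retry=(1,1)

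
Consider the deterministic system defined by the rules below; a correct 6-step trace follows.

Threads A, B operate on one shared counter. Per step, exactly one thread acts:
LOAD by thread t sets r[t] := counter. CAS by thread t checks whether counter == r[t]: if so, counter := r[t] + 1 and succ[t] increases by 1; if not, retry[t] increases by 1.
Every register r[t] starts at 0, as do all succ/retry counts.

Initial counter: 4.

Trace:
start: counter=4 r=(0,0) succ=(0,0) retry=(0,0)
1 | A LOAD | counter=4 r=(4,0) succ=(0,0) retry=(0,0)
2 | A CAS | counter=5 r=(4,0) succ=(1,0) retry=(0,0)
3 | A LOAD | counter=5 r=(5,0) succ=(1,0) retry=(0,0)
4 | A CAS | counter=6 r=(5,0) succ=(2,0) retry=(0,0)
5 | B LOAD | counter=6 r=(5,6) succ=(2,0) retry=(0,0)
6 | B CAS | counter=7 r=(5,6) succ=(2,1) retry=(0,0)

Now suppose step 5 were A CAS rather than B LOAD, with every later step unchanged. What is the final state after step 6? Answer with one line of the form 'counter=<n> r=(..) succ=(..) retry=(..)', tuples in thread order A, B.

(re-executing from step 5 with the substitution; state before step 5: counter=6 r=(5,0) succ=(2,0) retry=(0,0))
5 | A CAS | counter=6 r=(5,0) succ=(2,0) retry=(1,0)
6 | B CAS | counter=6 r=(5,0) succ=(2,0) retry=(1,1)

counter=6 r=(5,0) succ=(2,0) retry=(1,1)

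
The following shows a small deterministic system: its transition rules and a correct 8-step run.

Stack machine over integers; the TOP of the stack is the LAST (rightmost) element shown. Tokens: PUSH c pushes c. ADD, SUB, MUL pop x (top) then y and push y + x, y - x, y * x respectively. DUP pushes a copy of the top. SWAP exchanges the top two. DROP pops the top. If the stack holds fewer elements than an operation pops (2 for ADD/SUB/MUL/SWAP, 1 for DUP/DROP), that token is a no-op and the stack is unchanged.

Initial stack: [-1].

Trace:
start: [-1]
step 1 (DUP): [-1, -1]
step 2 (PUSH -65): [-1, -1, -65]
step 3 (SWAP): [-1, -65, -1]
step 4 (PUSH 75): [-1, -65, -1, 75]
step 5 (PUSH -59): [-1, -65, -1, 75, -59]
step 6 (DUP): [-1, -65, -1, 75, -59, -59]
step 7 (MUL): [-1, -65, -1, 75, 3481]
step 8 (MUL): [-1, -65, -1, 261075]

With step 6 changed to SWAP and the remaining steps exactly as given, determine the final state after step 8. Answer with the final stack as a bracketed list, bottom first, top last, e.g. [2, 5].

(re-executing from step 6 with the substitution; state before step 6: [-1, -65, -1, 75, -59])
step 6 (SWAP): [-1, -65, -1, -59, 75]
step 7 (MUL): [-1, -65, -1, -4425]
step 8 (MUL): [-1, -65, 4425]

[-1, -65, 4425]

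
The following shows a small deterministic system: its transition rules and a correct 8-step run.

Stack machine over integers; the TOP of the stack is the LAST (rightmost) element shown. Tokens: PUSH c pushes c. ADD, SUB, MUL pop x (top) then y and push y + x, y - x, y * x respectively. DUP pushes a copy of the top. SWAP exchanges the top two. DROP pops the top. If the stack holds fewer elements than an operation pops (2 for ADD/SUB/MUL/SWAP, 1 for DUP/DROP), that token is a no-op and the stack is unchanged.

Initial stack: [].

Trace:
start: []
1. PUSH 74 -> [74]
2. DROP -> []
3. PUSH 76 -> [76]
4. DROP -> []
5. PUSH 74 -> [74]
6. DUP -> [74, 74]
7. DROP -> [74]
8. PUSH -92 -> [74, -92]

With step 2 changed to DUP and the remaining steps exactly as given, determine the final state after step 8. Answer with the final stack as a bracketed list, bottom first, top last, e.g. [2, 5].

(re-executing from step 2 with the substitution; state before step 2: [74])
2. DUP -> [74, 74]
3. PUSH 76 -> [74, 74, 76]
4. DROP -> [74, 74]
5. PUSH 74 -> [74, 74, 74]
6. DUP -> [74, 74, 74, 74]
7. DROP -> [74, 74, 74]
8. PUSH -92 -> [74, 74, 74, -92]

[74, 74, 74, -92]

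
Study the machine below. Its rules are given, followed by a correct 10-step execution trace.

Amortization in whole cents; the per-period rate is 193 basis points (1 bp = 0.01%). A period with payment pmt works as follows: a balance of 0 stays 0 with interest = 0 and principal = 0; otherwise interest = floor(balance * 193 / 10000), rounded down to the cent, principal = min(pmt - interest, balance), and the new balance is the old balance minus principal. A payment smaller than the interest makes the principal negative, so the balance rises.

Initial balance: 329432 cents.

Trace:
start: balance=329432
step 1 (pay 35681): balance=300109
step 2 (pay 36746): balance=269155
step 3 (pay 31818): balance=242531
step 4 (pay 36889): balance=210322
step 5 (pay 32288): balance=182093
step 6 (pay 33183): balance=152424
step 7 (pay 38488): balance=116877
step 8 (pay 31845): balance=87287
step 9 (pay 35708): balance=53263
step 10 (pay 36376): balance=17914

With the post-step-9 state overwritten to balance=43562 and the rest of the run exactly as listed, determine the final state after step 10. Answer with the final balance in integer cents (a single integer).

8026

state after step 9 := balance=43562
step 10 (pay 36376): balance=8026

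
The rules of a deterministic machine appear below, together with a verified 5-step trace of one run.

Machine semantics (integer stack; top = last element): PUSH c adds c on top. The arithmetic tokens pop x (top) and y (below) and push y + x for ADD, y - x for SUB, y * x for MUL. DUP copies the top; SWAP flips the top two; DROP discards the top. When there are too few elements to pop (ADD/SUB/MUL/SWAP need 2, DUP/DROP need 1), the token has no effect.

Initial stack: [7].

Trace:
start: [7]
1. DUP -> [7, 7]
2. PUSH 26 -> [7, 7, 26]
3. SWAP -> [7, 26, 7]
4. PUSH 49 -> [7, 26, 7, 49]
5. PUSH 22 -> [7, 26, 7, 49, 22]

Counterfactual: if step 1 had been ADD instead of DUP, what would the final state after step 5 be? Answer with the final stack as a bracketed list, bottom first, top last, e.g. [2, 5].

[26, 7, 49, 22]

(re-executing from step 1 with the substitution; state before step 1: [7])
1. ADD -> [7]
2. PUSH 26 -> [7, 26]
3. SWAP -> [26, 7]
4. PUSH 49 -> [26, 7, 49]
5. PUSH 22 -> [26, 7, 49, 22]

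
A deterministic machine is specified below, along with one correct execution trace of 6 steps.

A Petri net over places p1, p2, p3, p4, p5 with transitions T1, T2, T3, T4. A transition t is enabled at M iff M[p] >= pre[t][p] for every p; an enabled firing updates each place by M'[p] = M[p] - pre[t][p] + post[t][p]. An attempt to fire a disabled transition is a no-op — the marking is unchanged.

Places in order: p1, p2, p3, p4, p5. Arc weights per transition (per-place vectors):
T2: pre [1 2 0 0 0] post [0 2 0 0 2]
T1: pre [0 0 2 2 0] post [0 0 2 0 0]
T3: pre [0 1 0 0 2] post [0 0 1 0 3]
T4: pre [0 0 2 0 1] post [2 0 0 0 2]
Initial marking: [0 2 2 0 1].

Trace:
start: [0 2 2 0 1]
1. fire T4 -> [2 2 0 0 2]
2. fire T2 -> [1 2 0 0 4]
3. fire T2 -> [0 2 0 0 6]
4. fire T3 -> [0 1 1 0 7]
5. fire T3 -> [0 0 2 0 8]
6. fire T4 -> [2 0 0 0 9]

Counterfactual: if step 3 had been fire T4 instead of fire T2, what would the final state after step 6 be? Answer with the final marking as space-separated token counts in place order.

(re-executing from step 3 with the substitution; state before step 3: [1 2 0 0 4])
3. fire T4 -> [1 2 0 0 4]
4. fire T3 -> [1 1 1 0 5]
5. fire T3 -> [1 0 2 0 6]
6. fire T4 -> [3 0 0 0 7]

3 0 0 0 7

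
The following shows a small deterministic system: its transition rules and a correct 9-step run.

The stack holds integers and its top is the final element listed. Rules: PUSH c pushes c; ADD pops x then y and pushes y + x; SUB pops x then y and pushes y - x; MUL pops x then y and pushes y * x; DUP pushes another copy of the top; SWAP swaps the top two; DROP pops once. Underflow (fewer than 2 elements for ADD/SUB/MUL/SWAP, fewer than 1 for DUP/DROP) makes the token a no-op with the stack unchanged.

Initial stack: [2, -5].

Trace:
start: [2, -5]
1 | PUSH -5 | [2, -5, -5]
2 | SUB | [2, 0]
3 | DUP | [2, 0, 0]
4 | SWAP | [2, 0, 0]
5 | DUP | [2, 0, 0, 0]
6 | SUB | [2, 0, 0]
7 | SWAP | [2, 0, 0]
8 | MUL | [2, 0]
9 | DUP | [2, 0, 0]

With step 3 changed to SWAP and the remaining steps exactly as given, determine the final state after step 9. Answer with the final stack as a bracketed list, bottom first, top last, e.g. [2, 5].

(re-executing from step 3 with the substitution; state before step 3: [2, 0])
3 | SWAP | [0, 2]
4 | SWAP | [2, 0]
5 | DUP | [2, 0, 0]
6 | SUB | [2, 0]
7 | SWAP | [0, 2]
8 | MUL | [0]
9 | DUP | [0, 0]

[0, 0]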